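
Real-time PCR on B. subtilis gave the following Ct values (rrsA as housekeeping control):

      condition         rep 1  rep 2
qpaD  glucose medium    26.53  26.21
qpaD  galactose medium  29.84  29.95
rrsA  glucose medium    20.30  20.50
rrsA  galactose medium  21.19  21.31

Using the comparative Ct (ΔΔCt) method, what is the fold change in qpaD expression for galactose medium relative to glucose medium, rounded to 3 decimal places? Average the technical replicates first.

Mean Ct: qpaD glucose medium 26.370; qpaD galactose medium 29.895; rrsA glucose medium 20.400; rrsA galactose medium 21.250
ΔCt(glucose medium) = 26.370 − 20.400 = 5.970
ΔCt(galactose medium) = 29.895 − 21.250 = 8.645
ΔΔCt = 8.645 − 5.970 = 2.675
Fold change = 2^(−2.675) = 0.1566

0.157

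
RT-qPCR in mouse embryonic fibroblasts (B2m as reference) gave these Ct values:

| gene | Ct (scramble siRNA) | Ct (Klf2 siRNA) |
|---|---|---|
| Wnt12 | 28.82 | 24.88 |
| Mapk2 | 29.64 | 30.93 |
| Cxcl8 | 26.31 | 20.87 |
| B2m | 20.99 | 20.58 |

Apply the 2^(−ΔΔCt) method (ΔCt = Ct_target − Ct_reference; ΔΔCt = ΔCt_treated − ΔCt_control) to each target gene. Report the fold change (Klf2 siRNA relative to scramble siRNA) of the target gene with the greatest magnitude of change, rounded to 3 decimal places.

Wnt12: ΔΔCt = (24.88−20.58) − (28.82−20.99) = 4.30 − 7.83 = -3.53; fold change = 2^3.53 = 11.551
Mapk2: ΔΔCt = (30.93−20.58) − (29.64−20.99) = 10.35 − 8.65 = 1.70; fold change = 2^-1.70 = 0.308
Cxcl8: ΔΔCt = (20.87−20.58) − (26.31−20.99) = 0.29 − 5.32 = -5.03; fold change = 2^5.03 = 32.672
Cxcl8 has the largest |ΔΔCt| = 5.03.

32.672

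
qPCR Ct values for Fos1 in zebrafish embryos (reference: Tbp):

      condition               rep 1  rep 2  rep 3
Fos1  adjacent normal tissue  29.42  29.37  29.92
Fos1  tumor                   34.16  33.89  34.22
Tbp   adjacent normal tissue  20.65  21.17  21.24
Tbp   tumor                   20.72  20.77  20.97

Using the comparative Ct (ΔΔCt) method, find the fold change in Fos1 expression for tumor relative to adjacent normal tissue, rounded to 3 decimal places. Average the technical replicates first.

0.038

Mean Ct: Fos1 adjacent normal tissue 29.570; Fos1 tumor 34.090; Tbp adjacent normal tissue 21.020; Tbp tumor 20.820
ΔCt(adjacent normal tissue) = 29.570 − 21.020 = 8.550
ΔCt(tumor) = 34.090 − 20.820 = 13.270
ΔΔCt = 13.270 − 8.550 = 4.720
Fold change = 2^(−4.720) = 0.0379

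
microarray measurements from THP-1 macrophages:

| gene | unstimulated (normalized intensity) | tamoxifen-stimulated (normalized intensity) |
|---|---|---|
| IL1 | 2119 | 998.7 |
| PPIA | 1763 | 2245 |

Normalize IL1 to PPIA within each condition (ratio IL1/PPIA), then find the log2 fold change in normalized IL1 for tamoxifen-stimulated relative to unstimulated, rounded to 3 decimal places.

IL1/PPIA (unstimulated) = 2119 / 1763 = 1.2019
IL1/PPIA (tamoxifen-stimulated) = 998.7 / 2245 = 0.44486
Fold change = 0.44486 / 1.2019 = 0.3701
log2(0.3701) = -1.4339

-1.434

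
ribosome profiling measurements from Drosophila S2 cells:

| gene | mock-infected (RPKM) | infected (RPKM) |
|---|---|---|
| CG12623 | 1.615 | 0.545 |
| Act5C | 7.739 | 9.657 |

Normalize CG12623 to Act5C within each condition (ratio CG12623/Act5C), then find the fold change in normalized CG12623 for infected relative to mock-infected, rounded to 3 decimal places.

CG12623/Act5C (mock-infected) = 1.615 / 7.739 = 0.20868
CG12623/Act5C (infected) = 0.545 / 9.657 = 0.056436
Fold change = 0.056436 / 0.20868 = 0.2704

0.270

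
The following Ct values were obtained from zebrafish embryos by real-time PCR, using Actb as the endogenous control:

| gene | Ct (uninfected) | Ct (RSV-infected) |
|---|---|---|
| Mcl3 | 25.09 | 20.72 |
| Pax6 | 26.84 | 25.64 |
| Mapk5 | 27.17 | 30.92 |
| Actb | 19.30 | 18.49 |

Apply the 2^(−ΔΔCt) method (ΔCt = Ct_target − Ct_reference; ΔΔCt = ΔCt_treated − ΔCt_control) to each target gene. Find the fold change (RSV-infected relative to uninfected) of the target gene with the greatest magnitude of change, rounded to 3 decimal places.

Mcl3: ΔΔCt = (20.72−18.49) − (25.09−19.30) = 2.23 − 5.79 = -3.56; fold change = 2^3.56 = 11.794
Pax6: ΔΔCt = (25.64−18.49) − (26.84−19.30) = 7.15 − 7.54 = -0.39; fold change = 2^0.39 = 1.310
Mapk5: ΔΔCt = (30.92−18.49) − (27.17−19.30) = 12.43 − 7.87 = 4.56; fold change = 2^-4.56 = 0.042
Mapk5 has the largest |ΔΔCt| = 4.56.

0.042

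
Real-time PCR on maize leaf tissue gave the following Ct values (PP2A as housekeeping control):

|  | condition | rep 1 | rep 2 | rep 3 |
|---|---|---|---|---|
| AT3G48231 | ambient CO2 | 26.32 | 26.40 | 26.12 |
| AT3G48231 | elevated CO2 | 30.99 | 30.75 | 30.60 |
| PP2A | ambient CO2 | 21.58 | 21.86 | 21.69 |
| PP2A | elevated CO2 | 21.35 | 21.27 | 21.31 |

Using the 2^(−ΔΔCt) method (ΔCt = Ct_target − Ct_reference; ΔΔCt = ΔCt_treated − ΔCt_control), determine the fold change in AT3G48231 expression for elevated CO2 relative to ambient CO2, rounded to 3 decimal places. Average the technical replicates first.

Mean Ct: AT3G48231 ambient CO2 26.280; AT3G48231 elevated CO2 30.780; PP2A ambient CO2 21.710; PP2A elevated CO2 21.310
ΔCt(ambient CO2) = 26.280 − 21.710 = 4.570
ΔCt(elevated CO2) = 30.780 − 21.310 = 9.470
ΔΔCt = 9.470 − 4.570 = 4.900
Fold change = 2^(−4.900) = 0.0335

0.033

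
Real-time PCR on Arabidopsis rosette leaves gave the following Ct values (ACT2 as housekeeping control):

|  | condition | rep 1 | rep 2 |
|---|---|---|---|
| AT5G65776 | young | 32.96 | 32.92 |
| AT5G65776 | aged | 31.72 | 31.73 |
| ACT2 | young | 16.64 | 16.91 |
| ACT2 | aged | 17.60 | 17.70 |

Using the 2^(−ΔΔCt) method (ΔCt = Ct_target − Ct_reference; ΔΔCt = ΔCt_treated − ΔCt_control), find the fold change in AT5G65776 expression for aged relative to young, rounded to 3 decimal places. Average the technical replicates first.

4.257

Mean Ct: AT5G65776 young 32.940; AT5G65776 aged 31.725; ACT2 young 16.775; ACT2 aged 17.650
ΔCt(young) = 32.940 − 16.775 = 16.165
ΔCt(aged) = 31.725 − 17.650 = 14.075
ΔΔCt = 14.075 − 16.165 = -2.090
Fold change = 2^(−(-2.090)) = 2^2.090 = 4.2575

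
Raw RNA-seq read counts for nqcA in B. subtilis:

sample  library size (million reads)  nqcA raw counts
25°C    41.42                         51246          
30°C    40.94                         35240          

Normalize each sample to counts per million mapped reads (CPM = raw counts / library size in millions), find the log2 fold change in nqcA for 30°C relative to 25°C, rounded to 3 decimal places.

CPM(25°C) = 51246 / 41.42 = 1237.2284
CPM(30°C) = 35240 / 40.94 = 860.7719
Fold change = 860.7719 / 1237.2284 = 0.69573
log2(0.69573) = -0.5234

-0.523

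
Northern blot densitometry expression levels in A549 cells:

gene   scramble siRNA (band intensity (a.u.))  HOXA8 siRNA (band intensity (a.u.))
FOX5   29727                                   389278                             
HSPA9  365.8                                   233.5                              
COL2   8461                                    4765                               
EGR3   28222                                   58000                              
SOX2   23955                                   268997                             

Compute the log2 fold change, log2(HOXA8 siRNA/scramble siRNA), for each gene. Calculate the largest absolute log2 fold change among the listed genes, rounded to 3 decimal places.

log2(389278/29727) = 3.711  (FOX5)
log2(233.5/365.8) = -0.648  (HSPA9)
log2(4765/8461) = -0.828  (COL2)
log2(58000/28222) = 1.039  (EGR3)
log2(268997/23955) = 3.489  (SOX2)
The largest magnitude belongs to FOX5.

3.711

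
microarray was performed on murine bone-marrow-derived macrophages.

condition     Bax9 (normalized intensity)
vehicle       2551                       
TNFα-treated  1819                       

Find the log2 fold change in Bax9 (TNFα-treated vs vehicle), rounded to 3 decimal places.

-0.488

Fold change = 1819 / 2551 = 0.7131
log2(0.7131) = -0.4879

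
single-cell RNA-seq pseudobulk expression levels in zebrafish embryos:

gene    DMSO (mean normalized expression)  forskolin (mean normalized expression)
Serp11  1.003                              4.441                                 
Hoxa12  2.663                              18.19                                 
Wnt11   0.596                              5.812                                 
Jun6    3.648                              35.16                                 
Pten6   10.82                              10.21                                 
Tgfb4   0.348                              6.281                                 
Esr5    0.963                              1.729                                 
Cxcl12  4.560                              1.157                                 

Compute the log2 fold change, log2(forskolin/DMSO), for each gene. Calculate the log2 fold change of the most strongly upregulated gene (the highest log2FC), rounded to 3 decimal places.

log2(4.441/1.003) = 2.147  (Serp11)
log2(18.19/2.663) = 2.772  (Hoxa12)
log2(5.812/0.596) = 3.286  (Wnt11)
log2(35.16/3.648) = 3.269  (Jun6)
log2(10.21/10.82) = -0.084  (Pten6)
log2(6.281/0.348) = 4.174  (Tgfb4)
log2(1.729/0.963) = 0.844  (Esr5)
log2(1.157/4.560) = -1.979  (Cxcl12)
Tgfb4 is most strongly upregulated.

4.174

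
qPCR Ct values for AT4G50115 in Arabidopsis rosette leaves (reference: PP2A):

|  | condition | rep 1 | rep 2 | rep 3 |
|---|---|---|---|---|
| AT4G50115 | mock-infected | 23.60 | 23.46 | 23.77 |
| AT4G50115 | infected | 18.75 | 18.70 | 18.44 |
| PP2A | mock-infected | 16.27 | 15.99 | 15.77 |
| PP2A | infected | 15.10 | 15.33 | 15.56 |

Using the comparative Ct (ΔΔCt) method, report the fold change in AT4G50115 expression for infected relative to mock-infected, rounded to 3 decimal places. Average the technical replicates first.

19.698

Mean Ct: AT4G50115 mock-infected 23.610; AT4G50115 infected 18.630; PP2A mock-infected 16.010; PP2A infected 15.330
ΔCt(mock-infected) = 23.610 − 16.010 = 7.600
ΔCt(infected) = 18.630 − 15.330 = 3.300
ΔΔCt = 3.300 − 7.600 = -4.300
Fold change = 2^(−(-4.300)) = 2^4.300 = 19.6983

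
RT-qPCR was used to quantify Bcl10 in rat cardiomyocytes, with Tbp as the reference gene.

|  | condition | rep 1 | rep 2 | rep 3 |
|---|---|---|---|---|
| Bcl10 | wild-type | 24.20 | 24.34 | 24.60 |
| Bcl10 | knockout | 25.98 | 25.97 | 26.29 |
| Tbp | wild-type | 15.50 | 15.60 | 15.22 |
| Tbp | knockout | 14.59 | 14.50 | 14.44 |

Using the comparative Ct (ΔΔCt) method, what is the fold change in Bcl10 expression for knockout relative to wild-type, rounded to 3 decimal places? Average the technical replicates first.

Mean Ct: Bcl10 wild-type 24.380; Bcl10 knockout 26.080; Tbp wild-type 15.440; Tbp knockout 14.510
ΔCt(wild-type) = 24.380 − 15.440 = 8.940
ΔCt(knockout) = 26.080 − 14.510 = 11.570
ΔΔCt = 11.570 − 8.940 = 2.630
Fold change = 2^(−2.630) = 0.1615

0.162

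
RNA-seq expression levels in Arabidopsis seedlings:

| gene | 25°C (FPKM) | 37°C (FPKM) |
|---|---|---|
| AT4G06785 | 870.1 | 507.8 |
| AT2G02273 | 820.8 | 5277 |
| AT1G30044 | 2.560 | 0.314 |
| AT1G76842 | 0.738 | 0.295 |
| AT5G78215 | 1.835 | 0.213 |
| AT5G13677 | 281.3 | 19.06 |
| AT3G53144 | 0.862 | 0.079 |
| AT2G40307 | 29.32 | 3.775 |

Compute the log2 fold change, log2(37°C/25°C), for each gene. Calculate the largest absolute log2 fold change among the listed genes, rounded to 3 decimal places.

log2(507.8/870.1) = -0.777  (AT4G06785)
log2(5277/820.8) = 2.685  (AT2G02273)
log2(0.314/2.560) = -3.027  (AT1G30044)
log2(0.295/0.738) = -1.323  (AT1G76842)
log2(0.213/1.835) = -3.107  (AT5G78215)
log2(19.06/281.3) = -3.883  (AT5G13677)
log2(0.079/0.862) = -3.448  (AT3G53144)
log2(3.775/29.32) = -2.957  (AT2G40307)
The largest magnitude belongs to AT5G13677.

3.883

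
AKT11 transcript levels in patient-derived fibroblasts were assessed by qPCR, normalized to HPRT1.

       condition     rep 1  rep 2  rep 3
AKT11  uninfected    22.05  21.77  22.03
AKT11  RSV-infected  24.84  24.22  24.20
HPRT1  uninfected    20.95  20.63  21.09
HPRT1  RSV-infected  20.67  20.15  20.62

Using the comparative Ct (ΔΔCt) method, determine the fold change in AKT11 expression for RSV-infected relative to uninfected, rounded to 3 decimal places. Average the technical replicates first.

0.136

Mean Ct: AKT11 uninfected 21.950; AKT11 RSV-infected 24.420; HPRT1 uninfected 20.890; HPRT1 RSV-infected 20.480
ΔCt(uninfected) = 21.950 − 20.890 = 1.060
ΔCt(RSV-infected) = 24.420 − 20.480 = 3.940
ΔΔCt = 3.940 − 1.060 = 2.880
Fold change = 2^(−2.880) = 0.1358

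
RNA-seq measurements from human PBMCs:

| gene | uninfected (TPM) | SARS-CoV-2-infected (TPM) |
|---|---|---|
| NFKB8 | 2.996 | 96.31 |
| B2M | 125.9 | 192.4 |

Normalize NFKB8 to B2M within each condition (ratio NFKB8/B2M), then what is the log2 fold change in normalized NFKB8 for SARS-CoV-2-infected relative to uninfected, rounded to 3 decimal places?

4.395

NFKB8/B2M (uninfected) = 2.996 / 125.9 = 0.023797
NFKB8/B2M (SARS-CoV-2-infected) = 96.31 / 192.4 = 0.50057
Fold change = 0.50057 / 0.023797 = 21.0354
log2(21.0354) = 4.3947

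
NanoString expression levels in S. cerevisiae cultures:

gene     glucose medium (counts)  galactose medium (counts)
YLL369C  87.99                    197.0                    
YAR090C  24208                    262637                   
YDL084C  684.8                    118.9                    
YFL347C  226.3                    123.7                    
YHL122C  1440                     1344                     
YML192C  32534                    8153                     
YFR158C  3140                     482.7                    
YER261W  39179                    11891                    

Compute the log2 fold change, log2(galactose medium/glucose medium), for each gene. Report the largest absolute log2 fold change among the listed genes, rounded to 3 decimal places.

log2(197.0/87.99) = 1.163  (YLL369C)
log2(262637/24208) = 3.440  (YAR090C)
log2(118.9/684.8) = -2.526  (YDL084C)
log2(123.7/226.3) = -0.871  (YFL347C)
log2(1344/1440) = -0.100  (YHL122C)
log2(8153/32534) = -1.997  (YML192C)
log2(482.7/3140) = -2.702  (YFR158C)
log2(11891/39179) = -1.720  (YER261W)
The largest magnitude belongs to YAR090C.

3.440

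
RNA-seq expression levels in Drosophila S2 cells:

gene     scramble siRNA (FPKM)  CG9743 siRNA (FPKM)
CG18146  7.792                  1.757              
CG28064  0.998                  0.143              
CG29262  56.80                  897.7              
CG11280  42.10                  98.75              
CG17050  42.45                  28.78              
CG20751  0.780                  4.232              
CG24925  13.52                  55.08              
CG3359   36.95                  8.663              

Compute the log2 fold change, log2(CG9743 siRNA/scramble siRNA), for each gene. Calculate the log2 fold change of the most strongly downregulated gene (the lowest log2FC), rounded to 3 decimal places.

-2.803

log2(1.757/7.792) = -2.149  (CG18146)
log2(0.143/0.998) = -2.803  (CG28064)
log2(897.7/56.80) = 3.982  (CG29262)
log2(98.75/42.10) = 1.230  (CG11280)
log2(28.78/42.45) = -0.561  (CG17050)
log2(4.232/0.780) = 2.440  (CG20751)
log2(55.08/13.52) = 2.026  (CG24925)
log2(8.663/36.95) = -2.093  (CG3359)
CG28064 is most strongly downregulated.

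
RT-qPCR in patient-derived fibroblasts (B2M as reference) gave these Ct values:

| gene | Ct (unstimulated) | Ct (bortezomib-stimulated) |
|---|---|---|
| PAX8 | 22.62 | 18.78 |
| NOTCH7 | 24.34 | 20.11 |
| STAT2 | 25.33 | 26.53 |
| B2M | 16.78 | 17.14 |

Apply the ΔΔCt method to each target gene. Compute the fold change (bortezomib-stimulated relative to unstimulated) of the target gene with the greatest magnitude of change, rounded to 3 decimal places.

24.084

PAX8: ΔΔCt = (18.78−17.14) − (22.62−16.78) = 1.64 − 5.84 = -4.20; fold change = 2^4.20 = 18.379
NOTCH7: ΔΔCt = (20.11−17.14) − (24.34−16.78) = 2.97 − 7.56 = -4.59; fold change = 2^4.59 = 24.084
STAT2: ΔΔCt = (26.53−17.14) − (25.33−16.78) = 9.39 − 8.55 = 0.84; fold change = 2^-0.84 = 0.559
NOTCH7 has the largest |ΔΔCt| = 4.59.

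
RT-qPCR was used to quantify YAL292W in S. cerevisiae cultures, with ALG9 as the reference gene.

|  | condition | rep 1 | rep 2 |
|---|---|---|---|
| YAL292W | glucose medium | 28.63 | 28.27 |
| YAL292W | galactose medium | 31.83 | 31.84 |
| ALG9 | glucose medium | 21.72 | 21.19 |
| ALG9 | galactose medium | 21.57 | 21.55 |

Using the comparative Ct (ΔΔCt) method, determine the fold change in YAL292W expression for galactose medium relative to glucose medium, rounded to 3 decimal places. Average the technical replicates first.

0.103

Mean Ct: YAL292W glucose medium 28.450; YAL292W galactose medium 31.835; ALG9 glucose medium 21.455; ALG9 galactose medium 21.560
ΔCt(glucose medium) = 28.450 − 21.455 = 6.995
ΔCt(galactose medium) = 31.835 − 21.560 = 10.275
ΔΔCt = 10.275 − 6.995 = 3.280
Fold change = 2^(−3.280) = 0.1029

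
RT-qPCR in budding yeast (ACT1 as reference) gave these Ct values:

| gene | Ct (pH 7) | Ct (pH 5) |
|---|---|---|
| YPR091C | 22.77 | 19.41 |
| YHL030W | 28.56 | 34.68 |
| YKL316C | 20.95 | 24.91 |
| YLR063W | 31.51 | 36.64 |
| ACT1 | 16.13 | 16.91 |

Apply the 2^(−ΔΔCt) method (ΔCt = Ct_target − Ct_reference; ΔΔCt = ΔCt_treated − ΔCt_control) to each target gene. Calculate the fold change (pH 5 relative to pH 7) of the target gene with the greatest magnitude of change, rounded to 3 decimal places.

0.025

YPR091C: ΔΔCt = (19.41−16.91) − (22.77−16.13) = 2.50 − 6.64 = -4.14; fold change = 2^4.14 = 17.630
YHL030W: ΔΔCt = (34.68−16.91) − (28.56−16.13) = 17.77 − 12.43 = 5.34; fold change = 2^-5.34 = 0.025
YKL316C: ΔΔCt = (24.91−16.91) − (20.95−16.13) = 8.00 − 4.82 = 3.18; fold change = 2^-3.18 = 0.110
YLR063W: ΔΔCt = (36.64−16.91) − (31.51−16.13) = 19.73 − 15.38 = 4.35; fold change = 2^-4.35 = 0.049
YHL030W has the largest |ΔΔCt| = 5.34.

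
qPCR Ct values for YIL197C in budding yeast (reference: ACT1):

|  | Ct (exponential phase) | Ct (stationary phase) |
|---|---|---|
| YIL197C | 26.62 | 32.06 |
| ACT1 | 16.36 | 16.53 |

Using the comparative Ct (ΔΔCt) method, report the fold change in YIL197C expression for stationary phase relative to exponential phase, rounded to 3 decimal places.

0.026

ΔCt(exponential phase) = 26.620 − 16.360 = 10.260
ΔCt(stationary phase) = 32.060 − 16.530 = 15.530
ΔΔCt = 15.530 − 10.260 = 5.270
Fold change = 2^(−5.270) = 0.0259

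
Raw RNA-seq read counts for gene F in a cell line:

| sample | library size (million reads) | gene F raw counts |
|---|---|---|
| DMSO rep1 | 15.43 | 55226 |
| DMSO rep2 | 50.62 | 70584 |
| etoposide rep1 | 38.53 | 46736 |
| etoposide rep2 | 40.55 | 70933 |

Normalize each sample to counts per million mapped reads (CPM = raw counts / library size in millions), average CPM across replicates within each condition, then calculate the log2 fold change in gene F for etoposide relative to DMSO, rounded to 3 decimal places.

CPM(DMSO rep1) = 55226 / 15.43 = 3579.1316
CPM(DMSO rep2) = 70584 / 50.62 = 1394.3896
CPM(etoposide rep1) = 46736 / 38.53 = 1212.9769
CPM(etoposide rep2) = 70933 / 40.55 = 1749.2725
mean CPM(DMSO) = 2486.7606; mean CPM(etoposide) = 1481.1247
Fold change = 1481.1247 / 2486.7606 = 0.59560
log2(0.59560) = -0.7476

-0.748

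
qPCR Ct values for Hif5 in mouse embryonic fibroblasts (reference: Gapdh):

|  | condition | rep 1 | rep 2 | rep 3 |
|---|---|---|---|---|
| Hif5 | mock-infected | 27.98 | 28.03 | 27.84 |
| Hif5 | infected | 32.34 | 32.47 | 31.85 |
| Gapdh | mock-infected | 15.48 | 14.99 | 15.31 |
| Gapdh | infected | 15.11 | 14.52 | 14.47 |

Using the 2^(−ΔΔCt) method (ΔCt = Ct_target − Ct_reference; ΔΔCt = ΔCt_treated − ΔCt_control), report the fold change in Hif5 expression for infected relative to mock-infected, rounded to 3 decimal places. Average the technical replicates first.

0.035

Mean Ct: Hif5 mock-infected 27.950; Hif5 infected 32.220; Gapdh mock-infected 15.260; Gapdh infected 14.700
ΔCt(mock-infected) = 27.950 − 15.260 = 12.690
ΔCt(infected) = 32.220 − 14.700 = 17.520
ΔΔCt = 17.520 − 12.690 = 4.830
Fold change = 2^(−4.830) = 0.0352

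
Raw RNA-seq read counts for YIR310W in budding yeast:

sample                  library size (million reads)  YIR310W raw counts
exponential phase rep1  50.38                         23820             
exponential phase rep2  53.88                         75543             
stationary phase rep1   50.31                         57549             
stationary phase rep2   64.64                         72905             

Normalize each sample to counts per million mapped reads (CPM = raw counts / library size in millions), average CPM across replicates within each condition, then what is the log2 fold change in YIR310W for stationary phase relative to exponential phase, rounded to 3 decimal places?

CPM(exponential phase rep1) = 23820 / 50.38 = 472.8067
CPM(exponential phase rep2) = 75543 / 53.88 = 1402.0601
CPM(stationary phase rep1) = 57549 / 50.31 = 1143.8879
CPM(stationary phase rep2) = 72905 / 64.64 = 1127.8620
mean CPM(exponential phase) = 937.4334; mean CPM(stationary phase) = 1135.8750
Fold change = 1135.8750 / 937.4334 = 1.21169
log2(1.21169) = 0.2770

0.277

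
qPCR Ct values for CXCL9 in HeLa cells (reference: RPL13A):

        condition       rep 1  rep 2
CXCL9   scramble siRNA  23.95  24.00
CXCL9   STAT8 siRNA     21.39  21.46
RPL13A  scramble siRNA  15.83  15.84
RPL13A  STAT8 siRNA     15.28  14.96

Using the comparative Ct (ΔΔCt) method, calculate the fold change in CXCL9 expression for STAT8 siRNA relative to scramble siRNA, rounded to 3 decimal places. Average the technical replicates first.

3.568

Mean Ct: CXCL9 scramble siRNA 23.975; CXCL9 STAT8 siRNA 21.425; RPL13A scramble siRNA 15.835; RPL13A STAT8 siRNA 15.120
ΔCt(scramble siRNA) = 23.975 − 15.835 = 8.140
ΔCt(STAT8 siRNA) = 21.425 − 15.120 = 6.305
ΔΔCt = 6.305 − 8.140 = -1.835
Fold change = 2^(−(-1.835)) = 2^1.835 = 3.5677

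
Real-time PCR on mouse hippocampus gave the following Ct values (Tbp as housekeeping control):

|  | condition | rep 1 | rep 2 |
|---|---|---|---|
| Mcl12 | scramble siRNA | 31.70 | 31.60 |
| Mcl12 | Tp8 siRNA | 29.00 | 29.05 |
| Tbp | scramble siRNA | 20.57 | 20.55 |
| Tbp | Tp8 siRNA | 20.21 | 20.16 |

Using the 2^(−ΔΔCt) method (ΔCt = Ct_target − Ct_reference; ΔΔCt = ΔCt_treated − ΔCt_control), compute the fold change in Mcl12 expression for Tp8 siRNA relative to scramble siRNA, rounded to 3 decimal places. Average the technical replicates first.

4.757

Mean Ct: Mcl12 scramble siRNA 31.650; Mcl12 Tp8 siRNA 29.025; Tbp scramble siRNA 20.560; Tbp Tp8 siRNA 20.185
ΔCt(scramble siRNA) = 31.650 − 20.560 = 11.090
ΔCt(Tp8 siRNA) = 29.025 − 20.185 = 8.840
ΔΔCt = 8.840 − 11.090 = -2.250
Fold change = 2^(−(-2.250)) = 2^2.250 = 4.7568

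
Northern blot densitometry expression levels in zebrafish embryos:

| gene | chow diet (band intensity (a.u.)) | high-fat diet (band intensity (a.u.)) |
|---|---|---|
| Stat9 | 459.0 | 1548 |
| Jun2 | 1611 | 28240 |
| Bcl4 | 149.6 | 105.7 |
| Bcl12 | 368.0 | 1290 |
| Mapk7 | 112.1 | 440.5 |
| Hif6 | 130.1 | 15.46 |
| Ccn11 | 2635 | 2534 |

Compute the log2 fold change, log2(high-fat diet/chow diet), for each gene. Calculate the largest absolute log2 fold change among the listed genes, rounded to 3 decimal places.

4.132

log2(1548/459.0) = 1.754  (Stat9)
log2(28240/1611) = 4.132  (Jun2)
log2(105.7/149.6) = -0.501  (Bcl4)
log2(1290/368.0) = 1.810  (Bcl12)
log2(440.5/112.1) = 1.974  (Mapk7)
log2(15.46/130.1) = -3.073  (Hif6)
log2(2534/2635) = -0.056  (Ccn11)
The largest magnitude belongs to Jun2.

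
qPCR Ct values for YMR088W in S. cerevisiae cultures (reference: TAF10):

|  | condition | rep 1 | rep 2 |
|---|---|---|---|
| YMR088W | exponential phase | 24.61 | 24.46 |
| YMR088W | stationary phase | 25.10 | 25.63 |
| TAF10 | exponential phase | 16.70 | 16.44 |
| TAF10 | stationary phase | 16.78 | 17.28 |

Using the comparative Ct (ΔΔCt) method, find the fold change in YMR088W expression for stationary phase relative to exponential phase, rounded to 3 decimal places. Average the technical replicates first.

0.774

Mean Ct: YMR088W exponential phase 24.535; YMR088W stationary phase 25.365; TAF10 exponential phase 16.570; TAF10 stationary phase 17.030
ΔCt(exponential phase) = 24.535 − 16.570 = 7.965
ΔCt(stationary phase) = 25.365 − 17.030 = 8.335
ΔΔCt = 8.335 − 7.965 = 0.370
Fold change = 2^(−0.370) = 0.7738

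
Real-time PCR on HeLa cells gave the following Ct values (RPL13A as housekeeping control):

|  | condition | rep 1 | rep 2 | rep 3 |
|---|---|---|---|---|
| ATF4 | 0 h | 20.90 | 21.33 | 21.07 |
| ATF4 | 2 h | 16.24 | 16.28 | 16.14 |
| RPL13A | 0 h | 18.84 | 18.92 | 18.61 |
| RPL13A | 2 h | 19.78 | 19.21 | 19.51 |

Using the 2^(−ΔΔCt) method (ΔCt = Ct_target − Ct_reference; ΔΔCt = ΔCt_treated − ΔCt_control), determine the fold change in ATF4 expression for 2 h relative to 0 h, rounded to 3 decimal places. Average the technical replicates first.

Mean Ct: ATF4 0 h 21.100; ATF4 2 h 16.220; RPL13A 0 h 18.790; RPL13A 2 h 19.500
ΔCt(0 h) = 21.100 − 18.790 = 2.310
ΔCt(2 h) = 16.220 − 19.500 = -3.280
ΔΔCt = -3.280 − 2.310 = -5.590
Fold change = 2^(−(-5.590)) = 2^5.590 = 48.1679

48.168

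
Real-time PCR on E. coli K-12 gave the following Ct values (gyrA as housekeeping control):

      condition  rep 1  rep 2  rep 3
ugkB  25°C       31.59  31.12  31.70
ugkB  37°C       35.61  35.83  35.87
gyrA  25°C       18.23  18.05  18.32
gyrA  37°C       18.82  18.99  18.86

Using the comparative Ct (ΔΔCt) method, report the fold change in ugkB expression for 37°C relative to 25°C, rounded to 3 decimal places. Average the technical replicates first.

Mean Ct: ugkB 25°C 31.470; ugkB 37°C 35.770; gyrA 25°C 18.200; gyrA 37°C 18.890
ΔCt(25°C) = 31.470 − 18.200 = 13.270
ΔCt(37°C) = 35.770 − 18.890 = 16.880
ΔΔCt = 16.880 − 13.270 = 3.610
Fold change = 2^(−3.610) = 0.0819

0.082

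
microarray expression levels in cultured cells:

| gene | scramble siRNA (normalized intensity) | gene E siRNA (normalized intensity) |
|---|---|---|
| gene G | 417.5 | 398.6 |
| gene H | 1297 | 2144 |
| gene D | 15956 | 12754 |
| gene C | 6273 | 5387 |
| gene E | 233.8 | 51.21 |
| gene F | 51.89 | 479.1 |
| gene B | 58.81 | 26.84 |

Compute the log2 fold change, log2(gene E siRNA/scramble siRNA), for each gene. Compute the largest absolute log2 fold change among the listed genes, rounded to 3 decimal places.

log2(398.6/417.5) = -0.067  (gene G)
log2(2144/1297) = 0.725  (gene H)
log2(12754/15956) = -0.323  (gene D)
log2(5387/6273) = -0.220  (gene C)
log2(51.21/233.8) = -2.191  (gene E)
log2(479.1/51.89) = 3.207  (gene F)
log2(26.84/58.81) = -1.132  (gene B)
The largest magnitude belongs to gene F.

3.207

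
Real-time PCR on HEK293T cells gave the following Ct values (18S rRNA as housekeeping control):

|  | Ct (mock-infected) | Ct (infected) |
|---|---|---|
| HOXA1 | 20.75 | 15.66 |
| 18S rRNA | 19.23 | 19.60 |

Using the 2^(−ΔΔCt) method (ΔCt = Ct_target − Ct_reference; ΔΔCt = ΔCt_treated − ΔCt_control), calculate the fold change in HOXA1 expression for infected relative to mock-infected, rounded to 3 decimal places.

ΔCt(mock-infected) = 20.750 − 19.230 = 1.520
ΔCt(infected) = 15.660 − 19.600 = -3.940
ΔΔCt = -3.940 − 1.520 = -5.460
Fold change = 2^(−(-5.460)) = 2^5.460 = 44.0173

44.017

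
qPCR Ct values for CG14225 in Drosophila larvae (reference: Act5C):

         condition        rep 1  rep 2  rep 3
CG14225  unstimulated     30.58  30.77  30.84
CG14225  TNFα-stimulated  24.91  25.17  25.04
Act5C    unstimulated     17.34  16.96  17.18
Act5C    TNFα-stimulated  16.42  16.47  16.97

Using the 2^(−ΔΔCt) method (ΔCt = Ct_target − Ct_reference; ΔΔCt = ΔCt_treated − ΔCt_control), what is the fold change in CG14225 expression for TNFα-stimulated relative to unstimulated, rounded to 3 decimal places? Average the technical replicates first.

35.506

Mean Ct: CG14225 unstimulated 30.730; CG14225 TNFα-stimulated 25.040; Act5C unstimulated 17.160; Act5C TNFα-stimulated 16.620
ΔCt(unstimulated) = 30.730 − 17.160 = 13.570
ΔCt(TNFα-stimulated) = 25.040 − 16.620 = 8.420
ΔΔCt = 8.420 − 13.570 = -5.150
Fold change = 2^(−(-5.150)) = 2^5.150 = 35.5062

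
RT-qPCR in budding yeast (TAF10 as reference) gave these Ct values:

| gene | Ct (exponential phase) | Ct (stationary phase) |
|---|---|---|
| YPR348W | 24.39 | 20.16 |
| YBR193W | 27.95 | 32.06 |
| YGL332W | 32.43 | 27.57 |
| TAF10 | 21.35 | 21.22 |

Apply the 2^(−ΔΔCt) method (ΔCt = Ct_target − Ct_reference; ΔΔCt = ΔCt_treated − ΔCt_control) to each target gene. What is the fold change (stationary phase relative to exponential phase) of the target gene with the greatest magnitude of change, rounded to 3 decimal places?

YPR348W: ΔΔCt = (20.16−21.22) − (24.39−21.35) = -1.06 − 3.04 = -4.10; fold change = 2^4.10 = 17.148
YBR193W: ΔΔCt = (32.06−21.22) − (27.95−21.35) = 10.84 − 6.60 = 4.24; fold change = 2^-4.24 = 0.053
YGL332W: ΔΔCt = (27.57−21.22) − (32.43−21.35) = 6.35 − 11.08 = -4.73; fold change = 2^4.73 = 26.538
YGL332W has the largest |ΔΔCt| = 4.73.

26.538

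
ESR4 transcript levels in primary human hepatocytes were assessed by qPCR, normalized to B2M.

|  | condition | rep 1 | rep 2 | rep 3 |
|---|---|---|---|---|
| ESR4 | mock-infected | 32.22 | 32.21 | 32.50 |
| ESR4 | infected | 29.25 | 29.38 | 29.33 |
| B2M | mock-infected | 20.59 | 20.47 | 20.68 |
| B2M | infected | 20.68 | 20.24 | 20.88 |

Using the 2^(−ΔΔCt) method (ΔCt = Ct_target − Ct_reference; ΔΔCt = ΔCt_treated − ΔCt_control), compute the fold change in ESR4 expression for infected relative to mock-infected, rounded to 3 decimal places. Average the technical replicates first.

8.056

Mean Ct: ESR4 mock-infected 32.310; ESR4 infected 29.320; B2M mock-infected 20.580; B2M infected 20.600
ΔCt(mock-infected) = 32.310 − 20.580 = 11.730
ΔCt(infected) = 29.320 − 20.600 = 8.720
ΔΔCt = 8.720 − 11.730 = -3.010
Fold change = 2^(−(-3.010)) = 2^3.010 = 8.0556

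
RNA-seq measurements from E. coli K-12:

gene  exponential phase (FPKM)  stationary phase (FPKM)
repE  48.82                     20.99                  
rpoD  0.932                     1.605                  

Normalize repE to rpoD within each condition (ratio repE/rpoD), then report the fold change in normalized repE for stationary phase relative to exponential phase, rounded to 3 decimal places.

repE/rpoD (exponential phase) = 48.82 / 0.932 = 52.382
repE/rpoD (stationary phase) = 20.99 / 1.605 = 13.078
Fold change = 13.078 / 52.382 = 0.2497

0.250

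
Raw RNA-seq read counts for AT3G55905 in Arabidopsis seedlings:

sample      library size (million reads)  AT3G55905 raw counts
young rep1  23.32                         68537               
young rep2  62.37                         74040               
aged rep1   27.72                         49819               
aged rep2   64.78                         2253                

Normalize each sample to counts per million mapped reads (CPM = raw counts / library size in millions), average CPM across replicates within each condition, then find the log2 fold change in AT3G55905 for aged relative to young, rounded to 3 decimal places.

CPM(young rep1) = 68537 / 23.32 = 2938.9794
CPM(young rep2) = 74040 / 62.37 = 1187.1092
CPM(aged rep1) = 49819 / 27.72 = 1797.2222
CPM(aged rep2) = 2253 / 64.78 = 34.7793
mean CPM(young) = 2063.0443; mean CPM(aged) = 916.0007
Fold change = 916.0007 / 2063.0443 = 0.44400
log2(0.44400) = -1.1714

-1.171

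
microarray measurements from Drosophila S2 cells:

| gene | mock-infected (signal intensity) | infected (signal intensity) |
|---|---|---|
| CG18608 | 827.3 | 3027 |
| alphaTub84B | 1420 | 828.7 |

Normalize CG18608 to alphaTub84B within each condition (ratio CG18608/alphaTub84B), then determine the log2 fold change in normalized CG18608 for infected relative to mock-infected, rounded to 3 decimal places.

2.648

CG18608/alphaTub84B (mock-infected) = 827.3 / 1420 = 0.58261
CG18608/alphaTub84B (infected) = 3027 / 828.7 = 3.6527
Fold change = 3.6527 / 0.58261 = 6.2696
log2(6.2696) = 2.6484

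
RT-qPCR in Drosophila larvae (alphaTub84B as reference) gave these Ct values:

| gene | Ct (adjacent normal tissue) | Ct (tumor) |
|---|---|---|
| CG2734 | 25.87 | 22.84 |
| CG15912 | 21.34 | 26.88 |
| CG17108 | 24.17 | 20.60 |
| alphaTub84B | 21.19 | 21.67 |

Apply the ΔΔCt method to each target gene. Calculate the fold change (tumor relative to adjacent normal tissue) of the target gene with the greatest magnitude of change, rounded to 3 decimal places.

CG2734: ΔΔCt = (22.84−21.67) − (25.87−21.19) = 1.17 − 4.68 = -3.51; fold change = 2^3.51 = 11.392
CG15912: ΔΔCt = (26.88−21.67) − (21.34−21.19) = 5.21 − 0.15 = 5.06; fold change = 2^-5.06 = 0.030
CG17108: ΔΔCt = (20.60−21.67) − (24.17−21.19) = -1.07 − 2.98 = -4.05; fold change = 2^4.05 = 16.564
CG15912 has the largest |ΔΔCt| = 5.06.

0.030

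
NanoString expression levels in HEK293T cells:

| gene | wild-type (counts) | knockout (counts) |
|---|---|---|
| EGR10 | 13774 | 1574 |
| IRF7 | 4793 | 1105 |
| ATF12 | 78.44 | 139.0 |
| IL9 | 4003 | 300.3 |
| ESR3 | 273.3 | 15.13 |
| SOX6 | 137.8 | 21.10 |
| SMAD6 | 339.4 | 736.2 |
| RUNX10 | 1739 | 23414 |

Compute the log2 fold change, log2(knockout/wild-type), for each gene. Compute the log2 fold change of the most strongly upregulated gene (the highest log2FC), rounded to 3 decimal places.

3.751

log2(1574/13774) = -3.129  (EGR10)
log2(1105/4793) = -2.117  (IRF7)
log2(139.0/78.44) = 0.825  (ATF12)
log2(300.3/4003) = -3.737  (IL9)
log2(15.13/273.3) = -4.175  (ESR3)
log2(21.10/137.8) = -2.707  (SOX6)
log2(736.2/339.4) = 1.117  (SMAD6)
log2(23414/1739) = 3.751  (RUNX10)
RUNX10 is most strongly upregulated.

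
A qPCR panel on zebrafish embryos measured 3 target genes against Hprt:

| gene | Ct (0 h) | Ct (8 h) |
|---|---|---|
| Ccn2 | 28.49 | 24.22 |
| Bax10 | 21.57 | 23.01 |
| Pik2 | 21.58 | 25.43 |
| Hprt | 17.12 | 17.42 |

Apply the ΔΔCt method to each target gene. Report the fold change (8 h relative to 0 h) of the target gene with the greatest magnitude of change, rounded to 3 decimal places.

Ccn2: ΔΔCt = (24.22−17.42) − (28.49−17.12) = 6.80 − 11.37 = -4.57; fold change = 2^4.57 = 23.752
Bax10: ΔΔCt = (23.01−17.42) − (21.57−17.12) = 5.59 − 4.45 = 1.14; fold change = 2^-1.14 = 0.454
Pik2: ΔΔCt = (25.43−17.42) − (21.58−17.12) = 8.01 − 4.46 = 3.55; fold change = 2^-3.55 = 0.085
Ccn2 has the largest |ΔΔCt| = 4.57.

23.752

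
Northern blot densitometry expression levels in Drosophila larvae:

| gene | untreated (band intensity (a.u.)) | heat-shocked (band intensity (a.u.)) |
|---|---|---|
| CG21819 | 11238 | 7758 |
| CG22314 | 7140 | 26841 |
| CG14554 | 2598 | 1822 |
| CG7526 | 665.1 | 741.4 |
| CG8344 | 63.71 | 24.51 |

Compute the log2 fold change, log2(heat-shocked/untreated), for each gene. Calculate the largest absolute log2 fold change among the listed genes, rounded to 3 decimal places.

1.910

log2(7758/11238) = -0.535  (CG21819)
log2(26841/7140) = 1.910  (CG22314)
log2(1822/2598) = -0.512  (CG14554)
log2(741.4/665.1) = 0.157  (CG7526)
log2(24.51/63.71) = -1.378  (CG8344)
The largest magnitude belongs to CG22314.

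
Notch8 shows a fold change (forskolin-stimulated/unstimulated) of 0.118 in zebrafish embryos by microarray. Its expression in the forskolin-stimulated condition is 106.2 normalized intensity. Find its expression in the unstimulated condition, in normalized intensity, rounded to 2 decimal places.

900.00

unstimulated expression = 106.2 / 0.118 = 900.00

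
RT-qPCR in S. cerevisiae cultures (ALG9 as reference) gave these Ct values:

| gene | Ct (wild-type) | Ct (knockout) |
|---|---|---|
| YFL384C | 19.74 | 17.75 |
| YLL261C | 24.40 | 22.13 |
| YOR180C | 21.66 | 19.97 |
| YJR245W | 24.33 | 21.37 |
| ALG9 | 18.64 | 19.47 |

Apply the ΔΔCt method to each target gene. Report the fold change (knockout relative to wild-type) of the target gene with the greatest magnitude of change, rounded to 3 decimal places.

13.833

YFL384C: ΔΔCt = (17.75−19.47) − (19.74−18.64) = -1.72 − 1.10 = -2.82; fold change = 2^2.82 = 7.062
YLL261C: ΔΔCt = (22.13−19.47) − (24.40−18.64) = 2.66 − 5.76 = -3.10; fold change = 2^3.10 = 8.574
YOR180C: ΔΔCt = (19.97−19.47) − (21.66−18.64) = 0.50 − 3.02 = -2.52; fold change = 2^2.52 = 5.736
YJR245W: ΔΔCt = (21.37−19.47) − (24.33−18.64) = 1.90 − 5.69 = -3.79; fold change = 2^3.79 = 13.833
YJR245W has the largest |ΔΔCt| = 3.79.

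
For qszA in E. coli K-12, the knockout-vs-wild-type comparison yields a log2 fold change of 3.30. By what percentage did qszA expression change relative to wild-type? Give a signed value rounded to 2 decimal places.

884.92%

Fold change = 2^(3.30) = 9.8492
Percent change = (FC − 1) × 100% = (9.8492 − 1) × 100 = 884.92%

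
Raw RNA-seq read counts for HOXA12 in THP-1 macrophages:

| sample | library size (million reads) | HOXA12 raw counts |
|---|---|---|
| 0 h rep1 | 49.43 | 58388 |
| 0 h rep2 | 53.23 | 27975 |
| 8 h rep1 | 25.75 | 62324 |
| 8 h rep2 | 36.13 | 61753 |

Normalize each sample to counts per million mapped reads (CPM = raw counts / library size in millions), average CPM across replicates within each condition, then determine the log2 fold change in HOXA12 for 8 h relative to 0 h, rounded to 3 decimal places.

1.275

CPM(0 h rep1) = 58388 / 49.43 = 1181.2260
CPM(0 h rep2) = 27975 / 53.23 = 525.5495
CPM(8 h rep1) = 62324 / 25.75 = 2420.3495
CPM(8 h rep2) = 61753 / 36.13 = 1709.1890
mean CPM(0 h) = 853.3877; mean CPM(8 h) = 2064.7693
Fold change = 2064.7693 / 853.3877 = 2.41950
log2(2.41950) = 1.2747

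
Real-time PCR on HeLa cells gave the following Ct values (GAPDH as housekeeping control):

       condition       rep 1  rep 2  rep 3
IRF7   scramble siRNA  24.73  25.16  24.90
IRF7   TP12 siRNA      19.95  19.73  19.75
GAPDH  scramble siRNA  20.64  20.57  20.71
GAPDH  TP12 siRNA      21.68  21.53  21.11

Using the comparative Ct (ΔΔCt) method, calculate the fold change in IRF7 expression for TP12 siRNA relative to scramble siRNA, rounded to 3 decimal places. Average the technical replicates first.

60.548

Mean Ct: IRF7 scramble siRNA 24.930; IRF7 TP12 siRNA 19.810; GAPDH scramble siRNA 20.640; GAPDH TP12 siRNA 21.440
ΔCt(scramble siRNA) = 24.930 − 20.640 = 4.290
ΔCt(TP12 siRNA) = 19.810 − 21.440 = -1.630
ΔΔCt = -1.630 − 4.290 = -5.920
Fold change = 2^(−(-5.920)) = 2^5.920 = 60.5477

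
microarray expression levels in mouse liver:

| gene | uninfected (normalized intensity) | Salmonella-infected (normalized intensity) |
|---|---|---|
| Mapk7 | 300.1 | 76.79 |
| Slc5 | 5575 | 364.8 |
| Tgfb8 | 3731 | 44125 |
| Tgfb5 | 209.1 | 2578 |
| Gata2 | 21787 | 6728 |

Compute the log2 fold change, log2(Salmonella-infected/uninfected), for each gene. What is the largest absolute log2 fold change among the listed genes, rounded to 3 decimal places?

log2(76.79/300.1) = -1.966  (Mapk7)
log2(364.8/5575) = -3.934  (Slc5)
log2(44125/3731) = 3.564  (Tgfb8)
log2(2578/209.1) = 3.624  (Tgfb5)
log2(6728/21787) = -1.695  (Gata2)
The largest magnitude belongs to Slc5.

3.934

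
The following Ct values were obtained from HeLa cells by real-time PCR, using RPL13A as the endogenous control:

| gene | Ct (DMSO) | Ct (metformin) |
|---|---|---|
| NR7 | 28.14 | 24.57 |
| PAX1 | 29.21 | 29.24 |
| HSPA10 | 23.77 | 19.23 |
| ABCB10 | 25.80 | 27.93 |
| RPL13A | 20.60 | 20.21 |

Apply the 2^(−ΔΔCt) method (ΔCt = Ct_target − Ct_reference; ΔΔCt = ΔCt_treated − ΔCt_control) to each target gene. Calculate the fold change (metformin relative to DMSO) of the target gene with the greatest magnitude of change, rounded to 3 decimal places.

NR7: ΔΔCt = (24.57−20.21) − (28.14−20.60) = 4.36 − 7.54 = -3.18; fold change = 2^3.18 = 9.063
PAX1: ΔΔCt = (29.24−20.21) − (29.21−20.60) = 9.03 − 8.61 = 0.42; fold change = 2^-0.42 = 0.747
HSPA10: ΔΔCt = (19.23−20.21) − (23.77−20.60) = -0.98 − 3.17 = -4.15; fold change = 2^4.15 = 17.753
ABCB10: ΔΔCt = (27.93−20.21) − (25.80−20.60) = 7.72 − 5.20 = 2.52; fold change = 2^-2.52 = 0.174
HSPA10 has the largest |ΔΔCt| = 4.15.

17.753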